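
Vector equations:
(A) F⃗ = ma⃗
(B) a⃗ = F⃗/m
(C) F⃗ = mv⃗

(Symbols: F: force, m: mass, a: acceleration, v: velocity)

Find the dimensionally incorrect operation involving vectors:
(C) F⃗ = mv⃗

(A) F⃗ = ma⃗: LHS [L M T^-2], RHS [L M T^-2] ✓ — Force and acceleration are vectors, mass is a scalar
(B) a⃗ = F⃗/m: LHS [L T^-2], RHS [L T^-2] ✓ — force (vector) divided by mass (scalar)
(C) F⃗ = mv⃗: LHS [L M T^-2], RHS [L M T^-1] ✗ — mass times velocity is momentum, not force; should be ma⃗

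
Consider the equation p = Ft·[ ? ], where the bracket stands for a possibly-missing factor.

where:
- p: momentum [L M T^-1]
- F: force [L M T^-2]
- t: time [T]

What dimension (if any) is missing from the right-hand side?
Nothing is missing — the bracketed factor must be dimensionless.

p has dimensions [L M T^-1] and Ft already has dimensions [L M T^-1], so p = Ft is dimensionally complete.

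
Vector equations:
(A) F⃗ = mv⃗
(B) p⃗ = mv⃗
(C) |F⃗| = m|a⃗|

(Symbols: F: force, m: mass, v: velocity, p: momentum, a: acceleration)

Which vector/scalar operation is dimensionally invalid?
(A) F⃗ = mv⃗

(A) F⃗ = mv⃗: LHS [L M T^-2], RHS [L M T^-1] ✗ — mass times velocity is momentum, not force; should be ma⃗
(B) p⃗ = mv⃗: LHS [L M T^-1], RHS [L M T^-1] ✓ — mass (scalar) times velocity (vector)
(C) |F⃗| = m|a⃗|: LHS [L M T^-2], RHS [L M T^-2] ✓ — magnitudes of vectors are scalars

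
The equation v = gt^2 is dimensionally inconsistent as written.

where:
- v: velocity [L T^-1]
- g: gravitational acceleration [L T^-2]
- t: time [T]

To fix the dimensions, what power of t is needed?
The exponent of t should be 1: v = gt

The LHS v has dimensions [L T^-1]; t has dimensions [T].
As written, the RHS gt^2 (exponent 2 on t) has dimensions [L], which does not match.
With exponent 1, the RHS gt has dimensions [L T^-1], matching the LHS.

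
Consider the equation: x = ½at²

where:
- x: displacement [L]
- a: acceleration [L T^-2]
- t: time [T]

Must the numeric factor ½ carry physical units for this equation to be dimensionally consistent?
No

x has dimensions [L] and at² already has dimensions [L], so the equation balances without ½ contributing any dimensions. ½ is a pure (dimensionless) number; changing or removing it would not affect dimensional consistency.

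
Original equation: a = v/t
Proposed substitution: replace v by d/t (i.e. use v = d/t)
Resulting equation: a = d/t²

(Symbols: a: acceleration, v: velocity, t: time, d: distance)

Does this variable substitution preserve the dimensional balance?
Yes

[v] = [L T^-1] and [d/t] = [L T^-1]. These match, so the substitution replaces a quantity by one of the same dimensions and the result a = d/t² has LHS [L T^-2] vs RHS [L T^-2] — still consistent.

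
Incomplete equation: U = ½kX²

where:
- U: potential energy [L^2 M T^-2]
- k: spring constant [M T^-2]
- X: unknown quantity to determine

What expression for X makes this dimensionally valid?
X = x (displacement), dimensions [L]

U has dimensions [L^2 M T^-2]; the rest of the RHS (½k) has dimensions [M T^-2].
So X² must have dimensions [L^2], i.e. X has dimensions [L] — X = x (displacement).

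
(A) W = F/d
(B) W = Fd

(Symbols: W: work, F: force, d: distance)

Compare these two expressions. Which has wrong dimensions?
(A)

(A) W = F/d: LHS [L^2 M T^-2], RHS [M T^-2] ✗
(B) W = Fd: LHS [L^2 M T^-2], RHS [L^2 M T^-2] ✓

Expression (A) W = F/d is dimensionally incorrect.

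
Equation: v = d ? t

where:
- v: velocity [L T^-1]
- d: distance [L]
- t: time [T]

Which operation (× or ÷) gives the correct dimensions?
division (÷): v = d ÷ t

v [L T^-1]; d [L]; t [T].
d × t → [L T] ✗
d ÷ t → [L T^-1] ✓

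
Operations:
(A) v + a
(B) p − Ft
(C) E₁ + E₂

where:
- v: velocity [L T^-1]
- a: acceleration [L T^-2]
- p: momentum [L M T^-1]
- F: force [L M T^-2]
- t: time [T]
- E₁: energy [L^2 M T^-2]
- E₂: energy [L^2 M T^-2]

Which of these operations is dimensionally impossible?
(A) v + a

(A) v + a: v [L T^-1] and a [L T^-2] — different dimensions cannot be added/subtracted ✗
(B) p − Ft: p [L M T^-1] and Ft [L M T^-1] — same dimensions ✓
(C) E₁ + E₂: E₁ [L^2 M T^-2] and E₂ [L^2 M T^-2] — same dimensions ✓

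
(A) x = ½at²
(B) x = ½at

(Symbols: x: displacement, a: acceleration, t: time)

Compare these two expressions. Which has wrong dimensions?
(B)

(A) x = ½at²: LHS [L], RHS [L] ✓
(B) x = ½at: LHS [L], RHS [L T^-1] ✗

Expression (B) x = ½at is dimensionally incorrect.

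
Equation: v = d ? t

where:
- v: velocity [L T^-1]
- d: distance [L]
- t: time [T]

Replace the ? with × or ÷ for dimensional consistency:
division (÷): v = d ÷ t

v [L T^-1]; d [L]; t [T].
d × t → [L T] ✗
d ÷ t → [L T^-1] ✓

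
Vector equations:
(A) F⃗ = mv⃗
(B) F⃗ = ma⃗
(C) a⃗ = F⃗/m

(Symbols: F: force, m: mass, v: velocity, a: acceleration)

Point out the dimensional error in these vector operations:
(A) F⃗ = mv⃗

(A) F⃗ = mv⃗: LHS [L M T^-2], RHS [L M T^-1] ✗ — mass times velocity is momentum, not force; should be ma⃗
(B) F⃗ = ma⃗: LHS [L M T^-2], RHS [L M T^-2] ✓ — Force and acceleration are vectors, mass is a scalar
(C) a⃗ = F⃗/m: LHS [L T^-2], RHS [L T^-2] ✓ — force (vector) divided by mass (scalar)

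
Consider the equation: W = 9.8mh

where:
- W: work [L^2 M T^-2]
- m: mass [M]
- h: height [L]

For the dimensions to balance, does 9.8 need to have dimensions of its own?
Yes

W has dimensions [L^2 M T^-2], while mh alone has dimensions [L M]. For the equation to balance, the factor 9.8 must carry dimensions [L T^-2] — it is a dimensional constant (a numerical value of a physical quantity with its units suppressed), not a pure number.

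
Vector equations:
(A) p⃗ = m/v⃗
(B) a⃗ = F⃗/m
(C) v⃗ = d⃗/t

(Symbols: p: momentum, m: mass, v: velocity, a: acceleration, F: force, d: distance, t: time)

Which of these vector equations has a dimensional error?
(A) p⃗ = m/v⃗

(A) p⃗ = m/v⃗: LHS [L M T^-1], RHS [L^-1 M T] ✗ — momentum is mass times velocity; should be mv⃗ (and division by a vector is undefined)
(B) a⃗ = F⃗/m: LHS [L T^-2], RHS [L T^-2] ✓ — force (vector) divided by mass (scalar)
(C) v⃗ = d⃗/t: LHS [L T^-1], RHS [L T^-1] ✓ — displacement (vector) divided by time (scalar)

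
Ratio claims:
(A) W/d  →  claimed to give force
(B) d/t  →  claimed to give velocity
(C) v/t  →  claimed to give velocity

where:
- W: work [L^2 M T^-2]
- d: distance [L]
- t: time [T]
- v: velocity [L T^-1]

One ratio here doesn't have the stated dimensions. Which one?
(C) v/t does not give velocity

(A) W/d: [L M T^-2] = force [L M T^-2] ✓
(B) d/t: [L T^-1] = velocity [L T^-1] ✓
(C) v/t: [L T^-2] ≠ velocity [L T^-1] ✗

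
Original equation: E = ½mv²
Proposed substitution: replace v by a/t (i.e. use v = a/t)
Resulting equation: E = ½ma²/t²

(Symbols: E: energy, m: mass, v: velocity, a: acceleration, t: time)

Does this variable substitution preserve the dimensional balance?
No

[v] = [L T^-1] and [a/t] = [L T^-3]. These differ, so the substitution replaces a quantity by one of different dimensions and the result E = ½ma²/t² has LHS [L^2 M T^-2] vs RHS [L^2 M T^-6] — inconsistent.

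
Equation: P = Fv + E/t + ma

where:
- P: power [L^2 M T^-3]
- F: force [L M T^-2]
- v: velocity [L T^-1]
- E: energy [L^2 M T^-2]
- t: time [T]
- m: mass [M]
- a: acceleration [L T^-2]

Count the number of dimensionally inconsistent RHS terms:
1

LHS P: [L^2 M T^-3]
- Fv: [L^2 M T^-3] ✓
- E/t: [L^2 M T^-3] ✓
- ma: [L M T^-2] ✗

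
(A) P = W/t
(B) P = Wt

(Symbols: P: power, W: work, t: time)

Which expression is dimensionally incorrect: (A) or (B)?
(B)

(A) P = W/t: LHS [L^2 M T^-3], RHS [L^2 M T^-3] ✓
(B) P = Wt: LHS [L^2 M T^-3], RHS [L^2 M T^-1] ✗

Expression (B) P = Wt is dimensionally incorrect.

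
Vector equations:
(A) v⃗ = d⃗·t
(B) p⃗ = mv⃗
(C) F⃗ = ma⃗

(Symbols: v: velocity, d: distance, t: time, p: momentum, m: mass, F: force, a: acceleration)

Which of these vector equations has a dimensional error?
(A) v⃗ = d⃗·t

(A) v⃗ = d⃗·t: LHS [L T^-1], RHS [L T] ✗ — velocity is displacement per time; should be d⃗/t
(B) p⃗ = mv⃗: LHS [L M T^-1], RHS [L M T^-1] ✓ — mass (scalar) times velocity (vector)
(C) F⃗ = ma⃗: LHS [L M T^-2], RHS [L M T^-2] ✓ — Force and acceleration are vectors, mass is a scalar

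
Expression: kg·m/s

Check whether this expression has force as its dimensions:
No

The expression kg·m/s has dimensions [L M T^-1], but force has dimensions [L M T^-2].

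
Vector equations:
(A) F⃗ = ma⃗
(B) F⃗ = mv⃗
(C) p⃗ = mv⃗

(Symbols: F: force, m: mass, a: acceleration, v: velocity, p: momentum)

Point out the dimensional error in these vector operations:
(B) F⃗ = mv⃗

(A) F⃗ = ma⃗: LHS [L M T^-2], RHS [L M T^-2] ✓ — Force and acceleration are vectors, mass is a scalar
(B) F⃗ = mv⃗: LHS [L M T^-2], RHS [L M T^-1] ✗ — mass times velocity is momentum, not force; should be ma⃗
(C) p⃗ = mv⃗: LHS [L M T^-1], RHS [L M T^-1] ✓ — mass (scalar) times velocity (vector)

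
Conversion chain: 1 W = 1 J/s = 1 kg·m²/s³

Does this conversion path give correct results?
The chain is correct (no errors).

Correct: Watt is Joule per second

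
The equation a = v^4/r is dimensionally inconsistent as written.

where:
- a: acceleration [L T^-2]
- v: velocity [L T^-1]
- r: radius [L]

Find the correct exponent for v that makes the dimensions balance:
The exponent of v should be 2: a = v^2/r

The LHS a has dimensions [L T^-2]; v has dimensions [L T^-1].
As written, the RHS v^4/r (exponent 4 on v) has dimensions [L^3 T^-4], which does not match.
With exponent 2, the RHS v^2/r has dimensions [L T^-2], matching the LHS.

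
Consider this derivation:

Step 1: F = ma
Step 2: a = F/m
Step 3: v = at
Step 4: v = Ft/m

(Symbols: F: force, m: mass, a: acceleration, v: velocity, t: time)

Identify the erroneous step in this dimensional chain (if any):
No step introduces an error — all steps are dimensionally consistent.

Step 1: F = ma → LHS [L M T^-2], RHS [L M T^-2] ✓
Step 2: a = F/m → LHS [L T^-2], RHS [L T^-2] ✓
Step 3: v = at → LHS [L T^-1], RHS [L T^-1] ✓
Step 4: v = Ft/m → LHS [L T^-1], RHS [L T^-1] ✓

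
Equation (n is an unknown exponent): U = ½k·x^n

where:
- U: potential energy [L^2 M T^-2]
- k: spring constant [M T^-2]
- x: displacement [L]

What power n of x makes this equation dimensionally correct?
n = 2

U has dimensions [L^2 M T^-2]; x has dimensions [L].
The rest of the RHS has dimensions [M T^-2], so x^n must supply [L^2].
With n = 2: ½k·x^2 has dimensions [L^2 M T^-2], matching the LHS ✓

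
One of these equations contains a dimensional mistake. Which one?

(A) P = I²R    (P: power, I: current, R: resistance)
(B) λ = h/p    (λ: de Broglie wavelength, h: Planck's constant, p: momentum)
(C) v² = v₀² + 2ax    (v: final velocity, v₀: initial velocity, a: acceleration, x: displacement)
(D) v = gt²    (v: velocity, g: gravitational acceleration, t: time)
(D) v = gt²

The equation (D) v = gt² is dimensionally incorrect.

LHS (v): [L T^-1]
RHS (gt²): [L] ✗

The dimensions do not match. The other three equations balance.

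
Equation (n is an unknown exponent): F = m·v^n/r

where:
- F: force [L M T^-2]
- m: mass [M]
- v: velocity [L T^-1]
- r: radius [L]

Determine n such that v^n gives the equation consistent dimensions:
n = 2

F has dimensions [L M T^-2]; v has dimensions [L T^-1].
The rest of the RHS has dimensions [L^-1 M], so v^n must supply [L^2 T^-2].
With n = 2: m·v^2/r has dimensions [L M T^-2], matching the LHS ✓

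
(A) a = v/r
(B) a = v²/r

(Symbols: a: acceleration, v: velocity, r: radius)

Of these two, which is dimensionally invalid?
(A)

(A) a = v/r: LHS [L T^-2], RHS [T^-1] ✗
(B) a = v²/r: LHS [L T^-2], RHS [L T^-2] ✓

Expression (A) a = v/r is dimensionally incorrect.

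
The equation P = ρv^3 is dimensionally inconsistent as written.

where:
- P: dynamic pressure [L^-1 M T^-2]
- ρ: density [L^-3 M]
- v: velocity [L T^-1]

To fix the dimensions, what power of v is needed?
The exponent of v should be 2: P = ρv^2

The LHS P has dimensions [L^-1 M T^-2]; v has dimensions [L T^-1].
As written, the RHS ρv^3 (exponent 3 on v) has dimensions [M T^-3], which does not match.
With exponent 2, the RHS ρv^2 has dimensions [L^-1 M T^-2], matching the LHS.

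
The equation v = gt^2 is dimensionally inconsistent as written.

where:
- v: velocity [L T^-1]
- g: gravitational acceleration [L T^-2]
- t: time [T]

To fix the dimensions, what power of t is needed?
The exponent of t should be 1: v = gt

The LHS v has dimensions [L T^-1]; t has dimensions [T].
As written, the RHS gt^2 (exponent 2 on t) has dimensions [L], which does not match.
With exponent 1, the RHS gt has dimensions [L T^-1], matching the LHS.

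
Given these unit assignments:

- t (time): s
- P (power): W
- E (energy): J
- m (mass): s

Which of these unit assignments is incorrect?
m

The variable m (mass) should have units kg, not s.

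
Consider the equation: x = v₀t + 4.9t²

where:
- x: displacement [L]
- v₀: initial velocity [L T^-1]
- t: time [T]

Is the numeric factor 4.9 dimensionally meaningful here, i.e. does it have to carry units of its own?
Yes

x has dimensions [L], while t² alone has dimensions [T^2]. For the equation to balance, the factor 4.9 must carry dimensions [L T^-2] — it is a dimensional constant (a numerical value of a physical quantity with its units suppressed), not a pure number.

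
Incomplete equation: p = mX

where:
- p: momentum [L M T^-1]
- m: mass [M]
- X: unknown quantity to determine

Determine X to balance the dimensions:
X = v (velocity), dimensions [L T^-1]

p has dimensions [L M T^-1]; the rest of the RHS (m) has dimensions [M].
So X must have dimensions [L T^-1] — X = v (velocity).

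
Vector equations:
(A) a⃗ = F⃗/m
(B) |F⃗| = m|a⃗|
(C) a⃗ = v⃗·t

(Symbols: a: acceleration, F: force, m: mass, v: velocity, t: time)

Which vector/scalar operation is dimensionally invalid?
(C) a⃗ = v⃗·t

(A) a⃗ = F⃗/m: LHS [L T^-2], RHS [L T^-2] ✓ — force (vector) divided by mass (scalar)
(B) |F⃗| = m|a⃗|: LHS [L M T^-2], RHS [L M T^-2] ✓ — magnitudes of vectors are scalars
(C) a⃗ = v⃗·t: LHS [L T^-2], RHS [L] ✗ — acceleration is velocity per time; should be v⃗/t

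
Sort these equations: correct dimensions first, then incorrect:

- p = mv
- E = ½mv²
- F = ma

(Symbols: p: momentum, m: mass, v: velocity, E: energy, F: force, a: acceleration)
Dimensionally correct: p = mv, E = ½mv², F = ma
Dimensionally incorrect: none
Ordered (correct first, then incorrect): p = mv, E = ½mv², F = ma

- p = mv: LHS [L M T^-1], RHS [L M T^-1] → correct ✓
- E = ½mv²: LHS [L^2 M T^-2], RHS [L^2 M T^-2] → correct ✓
- F = ma: LHS [L M T^-2], RHS [L M T^-2] → correct ✓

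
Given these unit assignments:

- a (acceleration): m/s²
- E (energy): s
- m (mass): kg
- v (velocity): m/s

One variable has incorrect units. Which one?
E

The variable E (energy) should have units J, not s.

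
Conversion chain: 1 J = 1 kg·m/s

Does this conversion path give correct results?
The chain is incorrect (it contains an error).

Incorrect: Joule is kg·m²/s², not kg·m/s (that is momentum)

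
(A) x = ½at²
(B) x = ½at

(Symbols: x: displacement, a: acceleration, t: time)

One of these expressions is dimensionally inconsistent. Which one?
(B)

(A) x = ½at²: LHS [L], RHS [L] ✓
(B) x = ½at: LHS [L], RHS [L T^-1] ✗

Expression (B) x = ½at is dimensionally incorrect.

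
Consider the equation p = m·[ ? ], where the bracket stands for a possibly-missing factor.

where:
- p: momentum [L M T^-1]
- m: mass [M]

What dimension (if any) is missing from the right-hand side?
[L T^-1] — velocity (e.g. v)

p has dimensions [L M T^-1]; m has dimensions [M].
The bracketed factor must supply [L M T^-1] / [M] = [L T^-1].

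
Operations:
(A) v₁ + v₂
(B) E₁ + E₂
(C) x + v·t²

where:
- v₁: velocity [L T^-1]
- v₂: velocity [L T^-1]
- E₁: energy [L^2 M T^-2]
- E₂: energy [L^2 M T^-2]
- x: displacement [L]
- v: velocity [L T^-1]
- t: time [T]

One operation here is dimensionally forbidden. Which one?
(C) x + v·t²

(A) v₁ + v₂: v₁ [L T^-1] and v₂ [L T^-1] — same dimensions ✓
(B) E₁ + E₂: E₁ [L^2 M T^-2] and E₂ [L^2 M T^-2] — same dimensions ✓
(C) x + v·t²: x [L] and v·t² [L T] — different dimensions cannot be added/subtracted ✗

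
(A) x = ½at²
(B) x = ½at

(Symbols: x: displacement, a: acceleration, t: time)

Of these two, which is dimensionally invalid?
(B)

(A) x = ½at²: LHS [L], RHS [L] ✓
(B) x = ½at: LHS [L], RHS [L T^-1] ✗

Expression (B) x = ½at is dimensionally incorrect.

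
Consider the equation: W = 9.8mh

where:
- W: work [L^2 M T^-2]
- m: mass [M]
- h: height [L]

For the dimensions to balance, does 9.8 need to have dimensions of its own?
Yes

W has dimensions [L^2 M T^-2], while mh alone has dimensions [L M]. For the equation to balance, the factor 9.8 must carry dimensions [L T^-2] — it is a dimensional constant (a numerical value of a physical quantity with its units suppressed), not a pure number.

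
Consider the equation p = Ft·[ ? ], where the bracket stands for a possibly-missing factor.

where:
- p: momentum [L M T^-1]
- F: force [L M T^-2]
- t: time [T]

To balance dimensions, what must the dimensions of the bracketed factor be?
Nothing is missing — the bracketed factor must be dimensionless.

p has dimensions [L M T^-1] and Ft already has dimensions [L M T^-1], so p = Ft is dimensionally complete.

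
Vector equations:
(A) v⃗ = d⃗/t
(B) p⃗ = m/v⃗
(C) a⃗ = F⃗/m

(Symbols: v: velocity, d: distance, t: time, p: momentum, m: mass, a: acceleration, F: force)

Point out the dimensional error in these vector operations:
(B) p⃗ = m/v⃗

(A) v⃗ = d⃗/t: LHS [L T^-1], RHS [L T^-1] ✓ — displacement (vector) divided by time (scalar)
(B) p⃗ = m/v⃗: LHS [L M T^-1], RHS [L^-1 M T] ✗ — momentum is mass times velocity; should be mv⃗ (and division by a vector is undefined)
(C) a⃗ = F⃗/m: LHS [L T^-2], RHS [L T^-2] ✓ — force (vector) divided by mass (scalar)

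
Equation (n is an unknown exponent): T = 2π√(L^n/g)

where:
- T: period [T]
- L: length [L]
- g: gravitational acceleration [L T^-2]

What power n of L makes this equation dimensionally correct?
n = 1

T has dimensions [T]; L has dimensions [L].
With n = 1: 2π√(L^1/g) has dimensions [T], matching the LHS ✓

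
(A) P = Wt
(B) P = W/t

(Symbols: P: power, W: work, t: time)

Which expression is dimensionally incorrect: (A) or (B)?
(A)

(A) P = Wt: LHS [L^2 M T^-3], RHS [L^2 M T^-1] ✗
(B) P = W/t: LHS [L^2 M T^-3], RHS [L^2 M T^-3] ✓

Expression (A) P = Wt is dimensionally incorrect.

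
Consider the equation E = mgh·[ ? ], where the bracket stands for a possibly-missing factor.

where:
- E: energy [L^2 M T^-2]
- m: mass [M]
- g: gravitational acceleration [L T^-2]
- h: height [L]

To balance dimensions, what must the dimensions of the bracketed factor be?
Nothing is missing — the bracketed factor must be dimensionless.

E has dimensions [L^2 M T^-2] and mgh already has dimensions [L^2 M T^-2], so E = mgh is dimensionally complete.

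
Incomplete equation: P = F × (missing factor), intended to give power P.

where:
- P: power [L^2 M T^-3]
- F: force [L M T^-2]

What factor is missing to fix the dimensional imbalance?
v (velocity), dimensions [L T^-1]

P has dimensions [L^2 M T^-3] and F has dimensions [L M T^-2].
The missing factor must have dimensions [L^2 M T^-3] / [L M T^-2] = [L T^-1], i.e. velocity (v).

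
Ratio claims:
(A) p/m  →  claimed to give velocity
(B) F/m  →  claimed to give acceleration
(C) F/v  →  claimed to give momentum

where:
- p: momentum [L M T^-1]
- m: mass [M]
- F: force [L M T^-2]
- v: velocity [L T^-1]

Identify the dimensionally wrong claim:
(C) F/v does not give momentum

(A) p/m: [L T^-1] = velocity [L T^-1] ✓
(B) F/m: [L T^-2] = acceleration [L T^-2] ✓
(C) F/v: [M T^-1] ≠ momentum [L M T^-1] ✗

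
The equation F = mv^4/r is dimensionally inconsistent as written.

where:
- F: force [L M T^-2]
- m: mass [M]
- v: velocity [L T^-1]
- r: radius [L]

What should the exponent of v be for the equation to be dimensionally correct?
The exponent of v should be 2: F = mv^2/r

The LHS F has dimensions [L M T^-2]; v has dimensions [L T^-1].
As written, the RHS mv^4/r (exponent 4 on v) has dimensions [L^3 M T^-4], which does not match.
With exponent 2, the RHS mv^2/r has dimensions [L M T^-2], matching the LHS.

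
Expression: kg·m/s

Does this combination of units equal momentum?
Yes

The expression kg·m/s has dimensions [L M T^-1], which is exactly momentum [L M T^-1].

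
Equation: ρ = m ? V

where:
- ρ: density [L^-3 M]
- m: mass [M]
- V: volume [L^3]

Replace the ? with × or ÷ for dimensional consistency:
division (÷): ρ = m ÷ V

ρ [L^-3 M]; m [M]; V [L^3].
m × V → [L^3 M] ✗
m ÷ V → [L^-3 M] ✓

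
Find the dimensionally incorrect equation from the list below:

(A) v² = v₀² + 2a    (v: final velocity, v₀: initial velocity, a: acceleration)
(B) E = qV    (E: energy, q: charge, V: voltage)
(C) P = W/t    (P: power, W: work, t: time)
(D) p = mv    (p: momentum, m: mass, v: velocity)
(A) v² = v₀² + 2a

The equation (A) v² = v₀² + 2a is dimensionally incorrect.

LHS (v²): [L^2 T^-2]
RHS terms:
  - v₀²: [L^2 T^-2] ✓
  - 2a: [L T^-2] ✗ (does not match LHS)

The dimensions do not match. The other three equations balance.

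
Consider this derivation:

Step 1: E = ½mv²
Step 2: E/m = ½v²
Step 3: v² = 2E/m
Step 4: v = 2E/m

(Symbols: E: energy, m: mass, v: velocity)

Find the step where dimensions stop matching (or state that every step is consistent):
Step 4

Step 1: E = ½mv² → LHS [L^2 M T^-2], RHS [L^2 M T^-2] ✓
Step 2: E/m = ½v² → LHS [L^2 T^-2], RHS [L^2 T^-2] ✓
Step 3: v² = 2E/m → LHS [L^2 T^-2], RHS [L^2 T^-2] ✓
Step 4: v = 2E/m → LHS [L T^-1], RHS [L^2 T^-2] ✗

The first dimensional inconsistency appears in step 4: v = 2E/m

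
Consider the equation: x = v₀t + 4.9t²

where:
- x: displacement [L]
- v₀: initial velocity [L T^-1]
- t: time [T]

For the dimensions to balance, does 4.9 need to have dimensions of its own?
Yes

x has dimensions [L], while t² alone has dimensions [T^2]. For the equation to balance, the factor 4.9 must carry dimensions [L T^-2] — it is a dimensional constant (a numerical value of a physical quantity with its units suppressed), not a pure number.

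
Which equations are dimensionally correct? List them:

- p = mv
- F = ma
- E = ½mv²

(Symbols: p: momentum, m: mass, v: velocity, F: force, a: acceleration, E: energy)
Dimensionally correct: p = mv, F = ma, E = ½mv²
Dimensionally incorrect: none
Ordered (correct first, then incorrect): p = mv, F = ma, E = ½mv²

- p = mv: LHS [L M T^-1], RHS [L M T^-1] → correct ✓
- F = ma: LHS [L M T^-2], RHS [L M T^-2] → correct ✓
- E = ½mv²: LHS [L^2 M T^-2], RHS [L^2 M T^-2] → correct ✓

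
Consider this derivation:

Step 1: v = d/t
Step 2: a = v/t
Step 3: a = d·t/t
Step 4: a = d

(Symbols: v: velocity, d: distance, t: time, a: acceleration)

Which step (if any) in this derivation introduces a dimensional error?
Step 3

Step 1: v = d/t → LHS [L T^-1], RHS [L T^-1] ✓
Step 2: a = v/t → LHS [L T^-2], RHS [L T^-2] ✓
Step 3: a = d·t/t → LHS [L T^-2], RHS [L] ✗

The first dimensional inconsistency appears in step 3: a = d·t/t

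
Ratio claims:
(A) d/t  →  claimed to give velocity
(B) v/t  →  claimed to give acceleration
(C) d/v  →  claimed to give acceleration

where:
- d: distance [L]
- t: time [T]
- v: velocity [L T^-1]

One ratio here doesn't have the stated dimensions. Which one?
(C) d/v does not give acceleration

(A) d/t: [L T^-1] = velocity [L T^-1] ✓
(B) v/t: [L T^-2] = acceleration [L T^-2] ✓
(C) d/v: [T] ≠ acceleration [L T^-2] ✗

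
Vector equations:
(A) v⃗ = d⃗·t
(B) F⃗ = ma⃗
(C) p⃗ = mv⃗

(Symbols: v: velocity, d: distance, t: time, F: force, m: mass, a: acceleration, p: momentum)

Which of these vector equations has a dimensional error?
(A) v⃗ = d⃗·t

(A) v⃗ = d⃗·t: LHS [L T^-1], RHS [L T] ✗ — velocity is displacement per time; should be d⃗/t
(B) F⃗ = ma⃗: LHS [L M T^-2], RHS [L M T^-2] ✓ — Force and acceleration are vectors, mass is a scalar
(C) p⃗ = mv⃗: LHS [L M T^-1], RHS [L M T^-1] ✓ — mass (scalar) times velocity (vector)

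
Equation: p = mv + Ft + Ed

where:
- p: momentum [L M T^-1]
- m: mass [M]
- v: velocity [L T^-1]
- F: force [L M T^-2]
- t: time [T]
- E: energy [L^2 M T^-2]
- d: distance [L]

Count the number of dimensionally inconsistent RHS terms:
1

LHS p: [L M T^-1]
- mv: [L M T^-1] ✓
- Ft: [L M T^-1] ✓
- Ed: [L^3 M T^-2] ✗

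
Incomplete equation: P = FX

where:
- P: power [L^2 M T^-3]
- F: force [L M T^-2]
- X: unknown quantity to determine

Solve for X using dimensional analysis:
X = v (velocity), dimensions [L T^-1]

P has dimensions [L^2 M T^-3]; the rest of the RHS (F) has dimensions [L M T^-2].
So X must have dimensions [L T^-1] — X = v (velocity).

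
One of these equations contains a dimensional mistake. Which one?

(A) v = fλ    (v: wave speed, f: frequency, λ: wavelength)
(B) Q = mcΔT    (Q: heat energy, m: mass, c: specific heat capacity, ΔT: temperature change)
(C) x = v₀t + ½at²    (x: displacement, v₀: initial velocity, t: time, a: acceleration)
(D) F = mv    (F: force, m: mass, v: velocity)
(D) F = mv

The equation (D) F = mv is dimensionally incorrect.

LHS (F): [L M T^-2]
RHS (mv): [L M T^-1] ✗

The dimensions do not match. The other three equations balance.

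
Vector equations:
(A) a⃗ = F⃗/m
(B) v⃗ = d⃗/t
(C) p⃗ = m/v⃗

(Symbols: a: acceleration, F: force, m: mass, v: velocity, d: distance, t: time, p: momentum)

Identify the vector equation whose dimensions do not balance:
(C) p⃗ = m/v⃗

(A) a⃗ = F⃗/m: LHS [L T^-2], RHS [L T^-2] ✓ — force (vector) divided by mass (scalar)
(B) v⃗ = d⃗/t: LHS [L T^-1], RHS [L T^-1] ✓ — displacement (vector) divided by time (scalar)
(C) p⃗ = m/v⃗: LHS [L M T^-1], RHS [L^-1 M T] ✗ — momentum is mass times velocity; should be mv⃗ (and division by a vector is undefined)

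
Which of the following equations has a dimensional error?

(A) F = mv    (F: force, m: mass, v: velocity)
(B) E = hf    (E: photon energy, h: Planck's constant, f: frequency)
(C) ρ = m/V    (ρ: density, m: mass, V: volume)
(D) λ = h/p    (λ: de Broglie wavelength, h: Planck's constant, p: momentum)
(A) F = mv

The equation (A) F = mv is dimensionally incorrect.

LHS (F): [L M T^-2]
RHS (mv): [L M T^-1] ✗

The dimensions do not match. The other three equations balance.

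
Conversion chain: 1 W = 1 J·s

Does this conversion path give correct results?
The chain is incorrect (it contains an error).

Incorrect: Watt is J/s, not J·s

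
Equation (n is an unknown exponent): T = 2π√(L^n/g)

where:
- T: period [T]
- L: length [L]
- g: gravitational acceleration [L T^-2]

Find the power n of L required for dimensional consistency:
n = 1

T has dimensions [T]; L has dimensions [L].
With n = 1: 2π√(L^1/g) has dimensions [T], matching the LHS ✓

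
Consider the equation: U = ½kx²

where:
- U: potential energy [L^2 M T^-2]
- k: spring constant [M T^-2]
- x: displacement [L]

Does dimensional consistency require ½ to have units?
No

U has dimensions [L^2 M T^-2] and kx² already has dimensions [L^2 M T^-2], so the equation balances without ½ contributing any dimensions. ½ is a pure (dimensionless) number; changing or removing it would not affect dimensional consistency.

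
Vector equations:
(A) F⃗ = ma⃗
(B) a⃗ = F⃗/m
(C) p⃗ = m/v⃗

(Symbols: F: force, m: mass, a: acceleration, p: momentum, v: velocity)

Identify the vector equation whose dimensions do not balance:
(C) p⃗ = m/v⃗

(A) F⃗ = ma⃗: LHS [L M T^-2], RHS [L M T^-2] ✓ — Force and acceleration are vectors, mass is a scalar
(B) a⃗ = F⃗/m: LHS [L T^-2], RHS [L T^-2] ✓ — force (vector) divided by mass (scalar)
(C) p⃗ = m/v⃗: LHS [L M T^-1], RHS [L^-1 M T] ✗ — momentum is mass times velocity; should be mv⃗ (and division by a vector is undefined)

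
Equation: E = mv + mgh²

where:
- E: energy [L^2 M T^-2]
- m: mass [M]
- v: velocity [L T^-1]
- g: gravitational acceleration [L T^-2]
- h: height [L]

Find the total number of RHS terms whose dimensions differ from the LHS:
2

LHS E: [L^2 M T^-2]
- mv: [L M T^-1] ✗
- mgh²: [L^3 M T^-2] ✗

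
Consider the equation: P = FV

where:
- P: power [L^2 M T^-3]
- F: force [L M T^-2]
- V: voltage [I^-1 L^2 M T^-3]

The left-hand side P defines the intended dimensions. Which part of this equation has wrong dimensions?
The right-hand side term FV

P has dimensions [L^2 M T^-3], but FV has dimensions [I^-1 L^3 M^2 T^-5], so the term FV is dimensionally wrong for P.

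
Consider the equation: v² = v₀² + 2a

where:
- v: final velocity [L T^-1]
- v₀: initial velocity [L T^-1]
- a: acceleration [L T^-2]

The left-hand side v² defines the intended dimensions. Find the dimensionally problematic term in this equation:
The term 2a

Checking each RHS term against the LHS:
- v₀²: [L^2 T^-2] — matches v² [L^2 T^-2] ✓
- 2a: [L T^-2] — does NOT match v² [L^2 T^-2] ✗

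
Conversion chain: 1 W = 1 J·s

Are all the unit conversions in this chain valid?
The chain is incorrect (it contains an error).

Incorrect: Watt is J/s, not J·s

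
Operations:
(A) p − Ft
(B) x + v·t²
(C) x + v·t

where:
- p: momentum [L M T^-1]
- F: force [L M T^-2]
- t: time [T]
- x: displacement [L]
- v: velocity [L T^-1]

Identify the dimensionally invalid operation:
(B) x + v·t²

(A) p − Ft: p [L M T^-1] and Ft [L M T^-1] — same dimensions ✓
(B) x + v·t²: x [L] and v·t² [L T] — different dimensions cannot be added/subtracted ✗
(C) x + v·t: x [L] and v·t [L] — same dimensions ✓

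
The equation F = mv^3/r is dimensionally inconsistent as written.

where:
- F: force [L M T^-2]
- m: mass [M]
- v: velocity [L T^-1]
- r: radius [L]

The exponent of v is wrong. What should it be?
The exponent of v should be 2: F = mv^2/r

The LHS F has dimensions [L M T^-2]; v has dimensions [L T^-1].
As written, the RHS mv^3/r (exponent 3 on v) has dimensions [L^2 M T^-3], which does not match.
With exponent 2, the RHS mv^2/r has dimensions [L M T^-2], matching the LHS.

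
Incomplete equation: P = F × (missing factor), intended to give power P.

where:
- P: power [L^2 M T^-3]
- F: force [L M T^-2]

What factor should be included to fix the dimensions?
v (velocity), dimensions [L T^-1]

P has dimensions [L^2 M T^-3] and F has dimensions [L M T^-2].
The missing factor must have dimensions [L^2 M T^-3] / [L M T^-2] = [L T^-1], i.e. velocity (v).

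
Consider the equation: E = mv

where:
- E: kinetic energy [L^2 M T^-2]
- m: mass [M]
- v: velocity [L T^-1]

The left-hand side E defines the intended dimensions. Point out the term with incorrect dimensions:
The right-hand side term mv

E has dimensions [L^2 M T^-2], but mv has dimensions [L M T^-1], so the term mv is dimensionally wrong for E.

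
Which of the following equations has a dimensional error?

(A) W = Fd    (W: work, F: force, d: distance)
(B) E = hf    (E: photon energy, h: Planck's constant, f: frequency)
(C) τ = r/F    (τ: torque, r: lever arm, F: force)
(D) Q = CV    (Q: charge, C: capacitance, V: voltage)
(C) τ = r/F

The equation (C) τ = r/F is dimensionally incorrect.

LHS (τ): [L^2 M T^-2]
RHS (r/F): [M^-1 T^2] ✗

The dimensions do not match. The other three equations balance.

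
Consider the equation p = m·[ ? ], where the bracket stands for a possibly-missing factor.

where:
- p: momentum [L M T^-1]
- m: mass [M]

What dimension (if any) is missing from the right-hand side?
[L T^-1] — velocity (e.g. v)

p has dimensions [L M T^-1]; m has dimensions [M].
The bracketed factor must supply [L M T^-1] / [M] = [L T^-1].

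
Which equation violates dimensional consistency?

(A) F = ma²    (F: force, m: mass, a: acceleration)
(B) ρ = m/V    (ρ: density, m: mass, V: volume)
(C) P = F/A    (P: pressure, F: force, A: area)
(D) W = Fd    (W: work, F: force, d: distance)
(A) F = ma²

The equation (A) F = ma² is dimensionally incorrect.

LHS (F): [L M T^-2]
RHS (ma²): [L^2 M T^-4] ✗

The dimensions do not match. The other three equations balance.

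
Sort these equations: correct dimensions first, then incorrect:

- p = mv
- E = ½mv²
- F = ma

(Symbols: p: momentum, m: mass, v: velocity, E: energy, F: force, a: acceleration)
Dimensionally correct: p = mv, E = ½mv², F = ma
Dimensionally incorrect: none
Ordered (correct first, then incorrect): p = mv, E = ½mv², F = ma

- p = mv: LHS [L M T^-1], RHS [L M T^-1] → correct ✓
- E = ½mv²: LHS [L^2 M T^-2], RHS [L^2 M T^-2] → correct ✓
- F = ma: LHS [L M T^-2], RHS [L M T^-2] → correct ✓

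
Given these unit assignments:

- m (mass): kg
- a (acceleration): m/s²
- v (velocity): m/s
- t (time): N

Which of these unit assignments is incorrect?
t

The variable t (time) should have units s, not N.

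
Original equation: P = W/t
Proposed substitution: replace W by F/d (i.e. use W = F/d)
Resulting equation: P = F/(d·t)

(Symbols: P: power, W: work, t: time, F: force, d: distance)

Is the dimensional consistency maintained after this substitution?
No

[W] = [L^2 M T^-2] and [F/d] = [M T^-2]. These differ, so the substitution replaces a quantity by one of different dimensions and the result P = F/(d·t) has LHS [L^2 M T^-3] vs RHS [M T^-3] — inconsistent.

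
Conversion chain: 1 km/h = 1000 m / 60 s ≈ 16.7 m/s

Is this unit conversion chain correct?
The chain is incorrect (it contains an error).

Incorrect: 1 h = 3600 s, not 60 s (1 km/h ≈ 0.278 m/s)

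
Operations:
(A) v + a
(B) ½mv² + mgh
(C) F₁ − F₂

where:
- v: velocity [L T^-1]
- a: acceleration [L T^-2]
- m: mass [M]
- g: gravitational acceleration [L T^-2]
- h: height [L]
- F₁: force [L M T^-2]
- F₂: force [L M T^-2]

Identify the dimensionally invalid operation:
(A) v + a

(A) v + a: v [L T^-1] and a [L T^-2] — different dimensions cannot be added/subtracted ✗
(B) ½mv² + mgh: ½mv² [L^2 M T^-2] and mgh [L^2 M T^-2] — same dimensions ✓
(C) F₁ − F₂: F₁ [L M T^-2] and F₂ [L M T^-2] — same dimensions ✓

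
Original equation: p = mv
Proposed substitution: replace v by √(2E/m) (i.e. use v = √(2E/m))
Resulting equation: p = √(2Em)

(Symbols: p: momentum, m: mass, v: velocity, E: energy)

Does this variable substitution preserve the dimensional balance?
Yes

[v] = [L T^-1] and [√(2E/m)] = [L T^-1]. These match, so the substitution replaces a quantity by one of the same dimensions and the result p = √(2Em) has LHS [L M T^-1] vs RHS [L M T^-1] — still consistent.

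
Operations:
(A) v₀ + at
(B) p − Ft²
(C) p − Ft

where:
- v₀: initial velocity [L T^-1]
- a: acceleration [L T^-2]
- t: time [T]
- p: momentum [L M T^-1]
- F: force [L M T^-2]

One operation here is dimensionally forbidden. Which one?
(B) p − Ft²

(A) v₀ + at: v₀ [L T^-1] and at [L T^-1] — same dimensions ✓
(B) p − Ft²: p [L M T^-1] and Ft² [L M] — different dimensions cannot be added/subtracted ✗
(C) p − Ft: p [L M T^-1] and Ft [L M T^-1] — same dimensions ✓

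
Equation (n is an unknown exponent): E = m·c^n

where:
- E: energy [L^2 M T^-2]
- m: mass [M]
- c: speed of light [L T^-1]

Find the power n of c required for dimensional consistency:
n = 2

E has dimensions [L^2 M T^-2]; c has dimensions [L T^-1].
The rest of the RHS has dimensions [M], so c^n must supply [L^2 T^-2].
With n = 2: m·c^2 has dimensions [L^2 M T^-2], matching the LHS ✓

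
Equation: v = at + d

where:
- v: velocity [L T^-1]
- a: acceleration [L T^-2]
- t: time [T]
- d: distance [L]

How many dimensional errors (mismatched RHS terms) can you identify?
1

LHS v: [L T^-1]
- at: [L T^-1] ✓
- d: [L] ✗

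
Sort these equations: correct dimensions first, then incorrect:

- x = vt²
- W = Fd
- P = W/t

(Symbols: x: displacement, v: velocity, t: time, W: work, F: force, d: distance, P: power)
Dimensionally correct: W = Fd, P = W/t
Dimensionally incorrect: x = vt²
Ordered (correct first, then incorrect): W = Fd, P = W/t, x = vt²

- x = vt²: LHS [L], RHS [L T] → incorrect ✗
- W = Fd: LHS [L^2 M T^-2], RHS [L^2 M T^-2] → correct ✓
- P = W/t: LHS [L^2 M T^-3], RHS [L^2 M T^-3] → correct ✓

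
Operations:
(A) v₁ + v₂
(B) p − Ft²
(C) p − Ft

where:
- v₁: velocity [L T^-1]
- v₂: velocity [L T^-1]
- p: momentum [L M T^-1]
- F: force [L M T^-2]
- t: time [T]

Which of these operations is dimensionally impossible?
(B) p − Ft²

(A) v₁ + v₂: v₁ [L T^-1] and v₂ [L T^-1] — same dimensions ✓
(B) p − Ft²: p [L M T^-1] and Ft² [L M] — different dimensions cannot be added/subtracted ✗
(C) p − Ft: p [L M T^-1] and Ft [L M T^-1] — same dimensions ✓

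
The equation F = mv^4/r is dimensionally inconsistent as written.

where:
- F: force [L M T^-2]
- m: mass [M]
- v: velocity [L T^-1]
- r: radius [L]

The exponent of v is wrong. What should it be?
The exponent of v should be 2: F = mv^2/r

The LHS F has dimensions [L M T^-2]; v has dimensions [L T^-1].
As written, the RHS mv^4/r (exponent 4 on v) has dimensions [L^3 M T^-4], which does not match.
With exponent 2, the RHS mv^2/r has dimensions [L M T^-2], matching the LHS.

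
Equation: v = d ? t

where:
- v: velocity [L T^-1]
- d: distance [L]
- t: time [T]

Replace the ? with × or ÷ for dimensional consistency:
division (÷): v = d ÷ t

v [L T^-1]; d [L]; t [T].
d × t → [L T] ✗
d ÷ t → [L T^-1] ✓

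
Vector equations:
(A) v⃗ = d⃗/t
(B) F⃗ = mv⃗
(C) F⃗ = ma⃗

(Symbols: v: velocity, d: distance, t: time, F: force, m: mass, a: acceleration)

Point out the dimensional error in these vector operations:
(B) F⃗ = mv⃗

(A) v⃗ = d⃗/t: LHS [L T^-1], RHS [L T^-1] ✓ — displacement (vector) divided by time (scalar)
(B) F⃗ = mv⃗: LHS [L M T^-2], RHS [L M T^-1] ✗ — mass times velocity is momentum, not force; should be ma⃗
(C) F⃗ = ma⃗: LHS [L M T^-2], RHS [L M T^-2] ✓ — Force and acceleration are vectors, mass is a scalar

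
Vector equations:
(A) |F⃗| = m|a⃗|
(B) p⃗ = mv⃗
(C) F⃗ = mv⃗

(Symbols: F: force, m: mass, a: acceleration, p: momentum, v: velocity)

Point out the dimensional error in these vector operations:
(C) F⃗ = mv⃗

(A) |F⃗| = m|a⃗|: LHS [L M T^-2], RHS [L M T^-2] ✓ — magnitudes of vectors are scalars
(B) p⃗ = mv⃗: LHS [L M T^-1], RHS [L M T^-1] ✓ — mass (scalar) times velocity (vector)
(C) F⃗ = mv⃗: LHS [L M T^-2], RHS [L M T^-1] ✗ — mass times velocity is momentum, not force; should be ma⃗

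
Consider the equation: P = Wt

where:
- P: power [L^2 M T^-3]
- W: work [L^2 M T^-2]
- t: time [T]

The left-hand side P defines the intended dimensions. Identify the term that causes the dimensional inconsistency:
The right-hand side term Wt

P has dimensions [L^2 M T^-3], but Wt has dimensions [L^2 M T^-1], so the term Wt is dimensionally wrong for P.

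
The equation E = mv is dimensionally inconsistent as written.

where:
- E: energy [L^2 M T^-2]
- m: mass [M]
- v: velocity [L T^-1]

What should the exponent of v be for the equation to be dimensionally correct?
The exponent of v should be 2: E = mv^2

The LHS E has dimensions [L^2 M T^-2]; v has dimensions [L T^-1].
As written, the RHS mv (exponent 1 on v) has dimensions [L M T^-1], which does not match.
With exponent 2, the RHS mv^2 has dimensions [L^2 M T^-2], matching the LHS.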